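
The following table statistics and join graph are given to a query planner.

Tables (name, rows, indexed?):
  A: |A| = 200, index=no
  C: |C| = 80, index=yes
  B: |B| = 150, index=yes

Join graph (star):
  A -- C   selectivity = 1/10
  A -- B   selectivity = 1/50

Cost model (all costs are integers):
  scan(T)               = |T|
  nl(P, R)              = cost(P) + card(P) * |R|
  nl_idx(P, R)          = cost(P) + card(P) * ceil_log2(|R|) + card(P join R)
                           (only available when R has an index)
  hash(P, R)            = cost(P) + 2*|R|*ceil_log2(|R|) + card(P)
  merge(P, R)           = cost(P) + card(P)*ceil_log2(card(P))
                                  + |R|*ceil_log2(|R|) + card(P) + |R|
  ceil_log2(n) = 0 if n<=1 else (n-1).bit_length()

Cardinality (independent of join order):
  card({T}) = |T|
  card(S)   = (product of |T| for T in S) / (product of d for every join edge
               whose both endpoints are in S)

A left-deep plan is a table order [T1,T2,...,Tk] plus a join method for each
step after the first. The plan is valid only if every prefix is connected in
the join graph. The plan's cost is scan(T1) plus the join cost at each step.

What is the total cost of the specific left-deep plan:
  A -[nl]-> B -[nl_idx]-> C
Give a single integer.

step 1: scan A: cost=200, card=200
step 2: join B via nl
    card(P join B) = 200*150/(50) = 600
    cost = 200 + 200*150 = 30200
step 3: join C via nl_idx
    card(P join C) = 600*80/(10) = 4800
    cost = 30200 + 600*7 + 4800 = 39200

39200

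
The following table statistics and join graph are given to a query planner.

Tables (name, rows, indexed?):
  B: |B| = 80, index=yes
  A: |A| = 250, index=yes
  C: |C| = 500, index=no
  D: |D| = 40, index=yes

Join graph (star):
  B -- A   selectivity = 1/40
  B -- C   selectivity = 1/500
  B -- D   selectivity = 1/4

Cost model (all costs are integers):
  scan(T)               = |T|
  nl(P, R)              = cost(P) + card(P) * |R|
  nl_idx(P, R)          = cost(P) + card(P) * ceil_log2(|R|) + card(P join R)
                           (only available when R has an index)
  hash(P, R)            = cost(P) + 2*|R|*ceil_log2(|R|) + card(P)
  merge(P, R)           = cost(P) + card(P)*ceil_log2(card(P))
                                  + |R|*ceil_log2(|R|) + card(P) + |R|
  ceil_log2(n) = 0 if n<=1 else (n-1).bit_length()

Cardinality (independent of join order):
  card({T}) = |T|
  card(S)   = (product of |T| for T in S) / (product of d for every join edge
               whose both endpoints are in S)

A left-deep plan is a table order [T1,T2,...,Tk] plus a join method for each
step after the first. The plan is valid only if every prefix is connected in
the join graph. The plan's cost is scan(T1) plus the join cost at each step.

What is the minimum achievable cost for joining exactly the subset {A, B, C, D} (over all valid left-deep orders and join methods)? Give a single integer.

Selinger DP over subsets of {A,B,C,D}:
  {B}: scan cost=80, card=80
  {A}: scan cost=250, card=250
  {C}: scan cost=500, card=500
  {D}: scan cost=40, card=40
  {AB}: card=500; try (A,nl_idx)→1220, (B,hash)→1620, (B,nl_idx)→2500, (A,merge)→2970, (B,merge)→3140, (A,hash)→4160 …(+2); best=1220 via (A,nl_idx)
  {BC}: card=80; try (B,hash)→2120, (B,nl_idx)→4080, (C,merge)→5720, (B,merge)→6140, (C,hash)→9160, (C,nl)→40080 …(+1); best=2120 via (B,hash)
  {BD}: card=800; try (D,hash)→640, (B,merge)→960, (D,merge)→1000, (B,nl_idx)→1120, (B,hash)→1200, (D,nl_idx)→1360 …(+2); best=640 via (D,hash)
  {ABC}: card=500; try (A,nl_idx)→3260, (A,merge)→5010, (A,hash)→6200, (C,hash)→10720, (C,merge)→11220, (A,nl)→22120 …(+1); best=3260 via (A,nl_idx)
  {ABD}: card=5000; try (D,hash)→2200, (A,hash)→5440, (D,merge)→6500, (D,nl_idx)→9220, (A,merge)→11690, (A,nl_idx)→12040 …(+2); best=2200 via (D,hash)
  {BCD}: card=800; try (D,hash)→2680, (D,merge)→3040, (D,nl_idx)→3400, (D,nl)→5320, (C,hash)→10440, (C,merge)→14440 …(+1); best=2680 via (D,hash)
  {ABCD}: card=5000; try (D,hash)→4240, (A,hash)→7480, (D,merge)→8540, (D,nl_idx)→11260, (A,merge)→13730, (A,nl_idx)→14080 …(+5); best=4240 via (D,hash)

4240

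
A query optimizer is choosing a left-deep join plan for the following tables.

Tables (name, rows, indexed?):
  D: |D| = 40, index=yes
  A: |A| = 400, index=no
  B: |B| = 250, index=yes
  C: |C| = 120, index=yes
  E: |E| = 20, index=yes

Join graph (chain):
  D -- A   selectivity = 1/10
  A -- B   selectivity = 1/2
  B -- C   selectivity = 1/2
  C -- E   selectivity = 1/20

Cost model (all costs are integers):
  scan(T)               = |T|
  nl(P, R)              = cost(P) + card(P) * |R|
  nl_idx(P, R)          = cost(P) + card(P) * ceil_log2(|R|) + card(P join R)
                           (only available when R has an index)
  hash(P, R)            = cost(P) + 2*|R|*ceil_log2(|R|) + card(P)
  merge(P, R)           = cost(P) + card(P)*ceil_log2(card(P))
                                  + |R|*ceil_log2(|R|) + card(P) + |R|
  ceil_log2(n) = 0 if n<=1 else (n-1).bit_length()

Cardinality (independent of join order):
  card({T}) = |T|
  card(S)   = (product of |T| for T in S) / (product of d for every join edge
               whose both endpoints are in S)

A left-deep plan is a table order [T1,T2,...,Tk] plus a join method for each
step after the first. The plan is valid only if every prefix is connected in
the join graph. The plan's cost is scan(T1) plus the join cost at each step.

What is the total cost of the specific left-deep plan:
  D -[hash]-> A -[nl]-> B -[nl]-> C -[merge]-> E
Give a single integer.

324407400

step 1: scan D: cost=40, card=40
step 2: join A via hash
    card(P join A) = 40*400/(10) = 1600
    cost = 40 + 2*400*9 + 40 = 7280
step 3: join B via nl
    card(P join B) = 1600*250/(2) = 200000
    cost = 7280 + 1600*250 = 407280
step 4: join C via nl
    card(P join C) = 200000*120/(2) = 12000000
    cost = 407280 + 200000*120 = 24407280
step 5: join E via merge
    card(P join E) = 12000000*20/(20) = 12000000
    cost = 24407280 + 12000000*24 + 20*5 + 12000000 + 20 = 324407400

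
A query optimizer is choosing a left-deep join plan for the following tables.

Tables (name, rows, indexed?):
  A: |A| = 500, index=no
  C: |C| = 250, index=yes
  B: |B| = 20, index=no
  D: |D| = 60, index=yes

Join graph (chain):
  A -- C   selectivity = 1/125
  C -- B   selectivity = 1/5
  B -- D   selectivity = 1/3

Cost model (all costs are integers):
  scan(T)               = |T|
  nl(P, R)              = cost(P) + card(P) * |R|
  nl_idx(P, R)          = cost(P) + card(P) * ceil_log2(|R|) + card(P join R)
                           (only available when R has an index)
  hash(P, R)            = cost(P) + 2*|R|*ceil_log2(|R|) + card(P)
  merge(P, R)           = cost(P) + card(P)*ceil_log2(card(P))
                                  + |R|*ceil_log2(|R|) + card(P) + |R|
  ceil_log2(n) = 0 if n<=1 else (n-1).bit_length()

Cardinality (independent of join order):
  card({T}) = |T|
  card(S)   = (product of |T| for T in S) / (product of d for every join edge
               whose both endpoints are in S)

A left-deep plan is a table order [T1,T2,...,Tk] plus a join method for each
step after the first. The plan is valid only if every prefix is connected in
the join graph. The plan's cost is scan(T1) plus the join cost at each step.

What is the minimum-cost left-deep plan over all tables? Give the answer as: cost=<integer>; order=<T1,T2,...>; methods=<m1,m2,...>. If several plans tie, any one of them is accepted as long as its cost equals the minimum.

cost=10920; order=A,C,B,D; methods=hash,hash,hash

Selinger DP (subsets sized 1..n):
  {A}: scan cost=500, card=500
  {C}: scan cost=250, card=250
  {B}: scan cost=20, card=20
  {D}: scan cost=60, card=60
  {AC}: card=1000; try (C,hash)→5000, (C,nl_idx)→5500, (A,merge)→7500, (C,merge)→7750, (A,hash)→9500, (A,nl)→125250 …(+1); best=5000 via (C,hash)
  {BC}: card=1000; try (B,hash)→700, (C,nl_idx)→1180, (C,merge)→2390, (B,merge)→2620, (C,hash)→4040, (C,nl)→5020 …(+1); best=700 via (B,hash)
  {BD}: card=400; try (B,hash)→320, (D,nl_idx)→540, (D,merge)→560, (B,merge)→600, (D,hash)→760, (D,nl)→1220 …(+1); best=320 via (B,hash)
  {ABC}: card=4000; try (B,hash)→6200, (A,hash)→10700, (B,merge)→16120, (A,merge)→16700, (B,nl)→25000, (A,nl)→500700; best=6200 via (B,hash)
  {BCD}: card=20000; try (D,hash)→2420, (C,hash)→4720, (C,merge)→6570, (D,merge)→12120, (C,nl_idx)→23520, (D,nl_idx)→26700 …(+2); best=2420 via (D,hash)
  {ABCD}: card=80000; try (D,hash)→10920, (A,hash)→31420, (D,merge)→58620, (D,nl_idx)→110200, (D,nl)→246200, (A,merge)→327420 …(+1); best=10920 via (D,hash)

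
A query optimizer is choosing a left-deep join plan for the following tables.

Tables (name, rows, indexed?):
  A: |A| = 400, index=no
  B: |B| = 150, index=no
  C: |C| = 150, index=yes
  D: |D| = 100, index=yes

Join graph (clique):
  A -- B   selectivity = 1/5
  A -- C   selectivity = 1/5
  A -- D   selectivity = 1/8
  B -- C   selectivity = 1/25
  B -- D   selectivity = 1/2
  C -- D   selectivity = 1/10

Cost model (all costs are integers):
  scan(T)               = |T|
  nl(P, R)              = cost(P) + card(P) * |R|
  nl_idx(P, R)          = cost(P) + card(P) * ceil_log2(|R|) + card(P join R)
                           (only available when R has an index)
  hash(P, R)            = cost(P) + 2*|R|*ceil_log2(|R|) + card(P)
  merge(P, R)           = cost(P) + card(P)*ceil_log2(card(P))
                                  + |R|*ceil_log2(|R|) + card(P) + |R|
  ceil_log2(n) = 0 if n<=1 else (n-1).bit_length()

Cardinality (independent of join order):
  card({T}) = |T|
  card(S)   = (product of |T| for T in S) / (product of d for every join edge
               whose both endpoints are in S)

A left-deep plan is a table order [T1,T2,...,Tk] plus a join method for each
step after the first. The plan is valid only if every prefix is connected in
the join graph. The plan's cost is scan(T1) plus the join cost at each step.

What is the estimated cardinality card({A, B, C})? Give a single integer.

Tables in S: A(400), B(150), C(150)
Edges inside S: A-B(d=5), A-C(d=5), B-C(d=25)
numerator = 400 * 150 * 150 = 9000000
denominator = 5 * 5 * 25 = 625
card(S) = 9000000 / 625 = 14400

14400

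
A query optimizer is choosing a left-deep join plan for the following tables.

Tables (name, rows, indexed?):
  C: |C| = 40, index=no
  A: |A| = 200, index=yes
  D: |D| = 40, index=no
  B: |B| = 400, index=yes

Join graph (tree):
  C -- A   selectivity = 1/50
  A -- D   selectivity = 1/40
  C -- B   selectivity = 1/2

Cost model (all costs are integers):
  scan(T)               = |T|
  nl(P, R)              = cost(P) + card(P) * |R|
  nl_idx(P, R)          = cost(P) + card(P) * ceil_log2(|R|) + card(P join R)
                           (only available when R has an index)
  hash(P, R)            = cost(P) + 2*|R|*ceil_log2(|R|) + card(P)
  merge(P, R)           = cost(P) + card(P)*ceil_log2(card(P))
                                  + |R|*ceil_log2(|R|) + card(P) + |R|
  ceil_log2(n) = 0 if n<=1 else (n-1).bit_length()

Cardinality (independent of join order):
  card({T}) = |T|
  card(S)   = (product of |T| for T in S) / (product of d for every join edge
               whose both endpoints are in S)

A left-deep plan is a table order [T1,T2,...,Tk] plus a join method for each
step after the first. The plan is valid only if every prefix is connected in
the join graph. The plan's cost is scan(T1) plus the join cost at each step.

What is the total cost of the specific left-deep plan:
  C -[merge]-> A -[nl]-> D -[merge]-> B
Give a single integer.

step 1: scan C: cost=40, card=40
step 2: join A via merge
    card(P join A) = 40*200/(50) = 160
    cost = 40 + 40*6 + 200*8 + 40 + 200 = 2120
step 3: join D via nl
    card(P join D) = 160*40/(40) = 160
    cost = 2120 + 160*40 = 8520
step 4: join B via merge
    card(P join B) = 160*400/(2) = 32000
    cost = 8520 + 160*8 + 400*9 + 160 + 400 = 13960

13960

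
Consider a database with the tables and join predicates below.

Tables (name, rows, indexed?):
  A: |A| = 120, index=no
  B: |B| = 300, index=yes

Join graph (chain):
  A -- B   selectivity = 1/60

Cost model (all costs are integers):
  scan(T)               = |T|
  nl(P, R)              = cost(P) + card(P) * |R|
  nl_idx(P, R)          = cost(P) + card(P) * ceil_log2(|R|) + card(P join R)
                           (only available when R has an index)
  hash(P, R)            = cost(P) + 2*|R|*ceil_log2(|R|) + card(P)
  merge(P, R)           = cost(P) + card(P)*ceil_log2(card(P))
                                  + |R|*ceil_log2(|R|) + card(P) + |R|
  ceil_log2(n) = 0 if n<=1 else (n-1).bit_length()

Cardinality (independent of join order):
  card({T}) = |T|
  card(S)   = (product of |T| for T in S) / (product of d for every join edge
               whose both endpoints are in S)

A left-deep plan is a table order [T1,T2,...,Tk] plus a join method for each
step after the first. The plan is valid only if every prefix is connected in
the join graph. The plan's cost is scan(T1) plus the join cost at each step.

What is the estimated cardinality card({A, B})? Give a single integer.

600

Tables in S: A(120), B(300)
Edges inside S: A-B(d=60)
numerator = 120 * 300 = 36000
denominator = 60 = 60
card(S) = 36000 / 60 = 600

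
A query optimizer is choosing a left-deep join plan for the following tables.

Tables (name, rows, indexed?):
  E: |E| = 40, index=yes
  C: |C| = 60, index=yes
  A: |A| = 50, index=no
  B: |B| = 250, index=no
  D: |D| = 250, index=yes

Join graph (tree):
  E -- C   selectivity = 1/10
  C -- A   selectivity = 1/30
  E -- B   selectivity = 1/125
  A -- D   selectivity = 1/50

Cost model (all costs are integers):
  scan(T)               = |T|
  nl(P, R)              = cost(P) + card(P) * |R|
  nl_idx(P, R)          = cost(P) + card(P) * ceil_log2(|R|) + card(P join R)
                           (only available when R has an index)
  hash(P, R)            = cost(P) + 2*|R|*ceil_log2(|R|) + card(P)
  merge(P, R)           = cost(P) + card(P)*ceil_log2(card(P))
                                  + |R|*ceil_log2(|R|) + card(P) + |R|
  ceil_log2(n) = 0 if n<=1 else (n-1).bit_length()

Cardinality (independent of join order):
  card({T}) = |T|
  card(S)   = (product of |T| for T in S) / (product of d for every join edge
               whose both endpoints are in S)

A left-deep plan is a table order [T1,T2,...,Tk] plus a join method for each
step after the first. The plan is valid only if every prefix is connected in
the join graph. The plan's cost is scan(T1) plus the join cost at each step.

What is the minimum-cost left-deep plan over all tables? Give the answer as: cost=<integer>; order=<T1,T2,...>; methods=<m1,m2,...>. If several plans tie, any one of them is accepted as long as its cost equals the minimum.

Selinger DP (subsets sized 1..n):
  {E}: scan cost=40, card=40
  {C}: scan cost=60, card=60
  {A}: scan cost=50, card=50
  {B}: scan cost=250, card=250
  {D}: scan cost=250, card=250
  {CE}: card=240; try (C,nl_idx)→520, (E,hash)→600, (E,nl_idx)→660, (C,merge)→740, (E,merge)→760, (C,hash)→800 …(+2); best=520 via (C,nl_idx)
  {BE}: card=80; try (E,hash)→980, (E,nl_idx)→1830, (B,merge)→2570, (E,merge)→2780, (B,hash)→4080, (B,nl)→10040 …(+1); best=980 via (E,hash)
  {AC}: card=100; try (C,nl_idx)→450, (A,hash)→720, (C,hash)→820, (C,merge)→820, (A,merge)→830, (C,nl)→3050 …(+1); best=450 via (C,nl_idx)
  {AD}: card=250; try (D,nl_idx)→700, (A,hash)→1100, (D,merge)→2650, (A,merge)→2850, (D,hash)→4100, (D,nl)→12550 …(+1); best=700 via (D,nl_idx)
  {ACE}: card=400; try (E,hash)→1030, (A,hash)→1360, (E,nl_idx)→1450, (E,merge)→1530, (A,merge)→3030, (E,nl)→4450 …(+1); best=1030 via (E,hash)
  {BCE}: card=480; try (C,hash)→1780, (C,nl_idx)→1940, (C,merge)→2040, (B,hash)→4760, (B,merge)→4930, (C,nl)→5780 …(+1); best=1780 via (C,hash)
  {ACD}: card=500; try (C,hash)→1670, (D,nl_idx)→1750, (C,nl_idx)→2700, (C,merge)→3370, (D,merge)→3500, (D,hash)→4550 …(+2); best=1670 via (C,hash)
  {ABCE}: card=800; try (A,hash)→2860, (B,hash)→5430, (A,merge)→6930, (B,merge)→7280, (A,nl)→25780, (B,nl)→101030; best=2860 via (A,hash)
  {ACDE}: card=2000; try (E,hash)→2650, (D,hash)→5430, (D,nl_idx)→6230, (E,nl_idx)→6670, (E,merge)→6950, (D,merge)→7280 …(+2); best=2650 via (E,hash)
  {ABCDE}: card=4000; try (D,hash)→7660, (B,hash)→8650, (D,nl_idx)→13260, (D,merge)→13910, (B,merge)→28900, (D,nl)→202860 …(+1); best=7660 via (D,hash)

cost=7660; order=B,E,C,A,D; methods=hash,hash,hash,hash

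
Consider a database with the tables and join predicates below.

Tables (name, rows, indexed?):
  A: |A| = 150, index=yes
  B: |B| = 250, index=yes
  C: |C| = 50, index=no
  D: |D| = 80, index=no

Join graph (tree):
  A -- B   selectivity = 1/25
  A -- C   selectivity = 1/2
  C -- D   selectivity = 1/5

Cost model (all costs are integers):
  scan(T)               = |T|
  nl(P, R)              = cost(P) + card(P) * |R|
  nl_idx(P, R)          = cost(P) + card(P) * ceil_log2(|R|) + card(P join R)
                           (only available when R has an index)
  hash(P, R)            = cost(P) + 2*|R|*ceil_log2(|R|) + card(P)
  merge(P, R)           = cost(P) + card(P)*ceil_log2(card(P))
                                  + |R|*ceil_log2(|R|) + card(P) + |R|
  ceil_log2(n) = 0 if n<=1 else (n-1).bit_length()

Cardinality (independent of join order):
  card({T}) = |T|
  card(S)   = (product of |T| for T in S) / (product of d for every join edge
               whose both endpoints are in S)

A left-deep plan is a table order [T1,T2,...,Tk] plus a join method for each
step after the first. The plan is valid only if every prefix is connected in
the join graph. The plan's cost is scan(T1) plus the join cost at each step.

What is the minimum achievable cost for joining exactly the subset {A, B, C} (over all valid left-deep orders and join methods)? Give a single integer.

Selinger DP over subsets of {A,B,C}:
  {A}: scan cost=150, card=150
  {B}: scan cost=250, card=250
  {C}: scan cost=50, card=50
  {AB}: card=1500; try (B,nl_idx)→2850, (A,hash)→2900, (B,merge)→3750, (A,nl_idx)→3750, (A,merge)→3850, (B,hash)→4300 …(+2); best=2850 via (B,nl_idx)
  {AC}: card=3750; try (C,hash)→900, (A,merge)→1750, (C,merge)→1850, (A,hash)→2500, (A,nl_idx)→4200, (A,nl)→7550 …(+1); best=900 via (C,hash)
  {ABC}: card=37500; try (C,hash)→4950, (B,hash)→8650, (C,merge)→21200, (B,merge)→51900, (B,nl_idx)→68400, (C,nl)→77850 …(+1); best=4950 via (C,hash)

4950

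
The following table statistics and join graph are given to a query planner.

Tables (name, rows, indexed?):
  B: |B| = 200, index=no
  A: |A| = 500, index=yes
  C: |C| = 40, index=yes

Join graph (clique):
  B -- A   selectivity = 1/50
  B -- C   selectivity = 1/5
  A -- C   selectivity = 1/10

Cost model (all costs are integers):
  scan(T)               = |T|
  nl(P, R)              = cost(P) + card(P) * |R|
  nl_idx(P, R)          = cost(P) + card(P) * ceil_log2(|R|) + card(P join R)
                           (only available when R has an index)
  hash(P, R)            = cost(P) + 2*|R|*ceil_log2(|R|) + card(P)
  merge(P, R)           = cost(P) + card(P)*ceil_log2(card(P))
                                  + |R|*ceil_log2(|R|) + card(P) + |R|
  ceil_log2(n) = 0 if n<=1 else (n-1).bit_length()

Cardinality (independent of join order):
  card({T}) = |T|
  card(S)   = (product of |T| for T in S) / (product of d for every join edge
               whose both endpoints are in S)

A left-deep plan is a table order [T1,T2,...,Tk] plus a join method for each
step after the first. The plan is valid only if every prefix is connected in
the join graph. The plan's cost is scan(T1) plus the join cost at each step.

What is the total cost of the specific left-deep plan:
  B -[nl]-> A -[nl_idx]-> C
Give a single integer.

step 1: scan B: cost=200, card=200
step 2: join A via nl
    card(P join A) = 200*500/(50) = 2000
    cost = 200 + 200*500 = 100200
step 3: join C via nl_idx
    card(P join C) = 2000*40/(5*10) = 1600
    cost = 100200 + 2000*6 + 1600 = 113800

113800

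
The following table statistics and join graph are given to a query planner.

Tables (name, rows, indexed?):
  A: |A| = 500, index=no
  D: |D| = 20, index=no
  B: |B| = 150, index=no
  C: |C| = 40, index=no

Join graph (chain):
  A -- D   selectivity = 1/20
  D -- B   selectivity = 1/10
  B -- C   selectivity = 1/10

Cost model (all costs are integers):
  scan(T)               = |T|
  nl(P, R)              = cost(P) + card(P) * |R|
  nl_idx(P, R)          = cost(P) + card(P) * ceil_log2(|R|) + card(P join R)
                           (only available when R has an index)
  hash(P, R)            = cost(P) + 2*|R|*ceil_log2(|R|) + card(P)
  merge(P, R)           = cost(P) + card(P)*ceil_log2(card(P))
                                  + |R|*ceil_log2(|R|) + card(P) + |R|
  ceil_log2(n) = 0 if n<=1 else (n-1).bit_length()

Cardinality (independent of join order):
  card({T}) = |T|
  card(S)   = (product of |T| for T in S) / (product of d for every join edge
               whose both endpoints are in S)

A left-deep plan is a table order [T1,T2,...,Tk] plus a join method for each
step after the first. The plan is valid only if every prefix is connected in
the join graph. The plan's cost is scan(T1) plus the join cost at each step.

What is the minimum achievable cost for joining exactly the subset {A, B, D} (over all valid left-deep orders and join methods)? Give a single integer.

4100

Selinger DP over subsets of {A,B,D}:
  {A}: scan cost=500, card=500
  {D}: scan cost=20, card=20
  {B}: scan cost=150, card=150
  {AD}: card=500; try (D,hash)→1200, (A,merge)→5140, (D,merge)→5620, (A,hash)→9040, (A,nl)→10020, (D,nl)→10500; best=1200 via (D,hash)
  {BD}: card=300; try (D,hash)→500, (B,merge)→1490, (D,merge)→1620, (B,hash)→2440, (B,nl)→3020, (D,nl)→3150; best=500 via (D,hash)
  {ABD}: card=7500; try (B,hash)→4100, (B,merge)→7550, (A,merge)→8500, (A,hash)→9800, (B,nl)→76200, (A,nl)→150500; best=4100 via (B,hash)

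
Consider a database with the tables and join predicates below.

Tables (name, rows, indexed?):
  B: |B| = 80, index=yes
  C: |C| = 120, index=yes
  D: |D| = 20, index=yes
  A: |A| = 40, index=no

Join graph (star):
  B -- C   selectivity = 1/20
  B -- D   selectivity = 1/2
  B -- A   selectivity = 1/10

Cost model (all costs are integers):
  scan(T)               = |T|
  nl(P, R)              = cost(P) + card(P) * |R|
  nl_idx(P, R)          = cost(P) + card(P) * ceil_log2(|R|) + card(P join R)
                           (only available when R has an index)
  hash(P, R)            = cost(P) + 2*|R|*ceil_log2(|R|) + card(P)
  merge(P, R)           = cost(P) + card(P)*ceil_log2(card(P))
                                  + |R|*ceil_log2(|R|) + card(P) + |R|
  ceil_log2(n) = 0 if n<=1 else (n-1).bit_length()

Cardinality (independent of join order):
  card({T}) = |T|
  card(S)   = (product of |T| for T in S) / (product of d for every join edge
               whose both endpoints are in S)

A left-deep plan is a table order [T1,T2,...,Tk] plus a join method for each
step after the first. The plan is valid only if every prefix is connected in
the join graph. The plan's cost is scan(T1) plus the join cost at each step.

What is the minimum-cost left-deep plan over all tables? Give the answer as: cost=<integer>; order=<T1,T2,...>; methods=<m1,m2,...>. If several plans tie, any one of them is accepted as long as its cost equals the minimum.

Selinger DP (subsets sized 1..n):
  {B}: scan cost=80, card=80
  {C}: scan cost=120, card=120
  {D}: scan cost=20, card=20
  {A}: scan cost=40, card=40
  {BC}: card=480; try (C,nl_idx)→1120, (B,hash)→1360, (B,nl_idx)→1440, (C,merge)→1680, (B,merge)→1720, (C,hash)→1840 …(+2); best=1120 via (C,nl_idx)
  {BD}: card=800; try (D,hash)→360, (B,merge)→780, (D,merge)→840, (B,nl_idx)→960, (B,hash)→1160, (D,nl_idx)→1280 …(+2); best=360 via (D,hash)
  {AB}: card=320; try (B,nl_idx)→640, (A,hash)→640, (B,merge)→960, (A,merge)→1000, (B,hash)→1200, (B,nl)→3240 …(+1); best=640 via (B,nl_idx)
  {BCD}: card=4800; try (D,hash)→1800, (C,hash)→2840, (D,merge)→6040, (D,nl_idx)→8320, (C,merge)→10120, (D,nl)→10720 …(+2); best=1800 via (D,hash)
  {ABC}: card=1920; try (A,hash)→2080, (C,hash)→2640, (C,merge)→4800, (C,nl_idx)→4800, (A,merge)→6200, (A,nl)→20320 …(+1); best=2080 via (A,hash)
  {ABD}: card=3200; try (D,hash)→1160, (A,hash)→1640, (D,merge)→3960, (D,nl_idx)→5440, (D,nl)→7040, (A,merge)→9440 …(+1); best=1160 via (D,hash)
  {ABCD}: card=19200; try (D,hash)→4200, (C,hash)→6040, (A,hash)→7080, (D,merge)→25240, (D,nl_idx)→30880, (D,nl)→40480 …(+5); best=4200 via (D,hash)

cost=4200; order=B,C,A,D; methods=nl_idx,hash,hash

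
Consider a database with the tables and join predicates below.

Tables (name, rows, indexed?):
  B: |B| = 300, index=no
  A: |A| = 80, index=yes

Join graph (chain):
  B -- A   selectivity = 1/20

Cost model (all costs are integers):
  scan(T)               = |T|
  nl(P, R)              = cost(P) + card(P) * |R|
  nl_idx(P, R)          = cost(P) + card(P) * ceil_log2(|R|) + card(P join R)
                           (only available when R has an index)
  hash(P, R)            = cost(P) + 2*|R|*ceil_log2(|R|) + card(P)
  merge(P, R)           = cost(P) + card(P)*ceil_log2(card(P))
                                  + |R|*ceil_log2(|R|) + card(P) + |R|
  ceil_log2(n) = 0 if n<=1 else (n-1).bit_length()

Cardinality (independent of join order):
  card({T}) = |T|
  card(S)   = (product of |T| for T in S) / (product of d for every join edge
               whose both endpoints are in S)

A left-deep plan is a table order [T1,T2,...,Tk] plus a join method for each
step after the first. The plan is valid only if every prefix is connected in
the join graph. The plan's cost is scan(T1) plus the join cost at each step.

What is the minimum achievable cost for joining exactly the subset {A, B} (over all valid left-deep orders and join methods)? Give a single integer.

1720

Selinger DP over subsets of {A,B}:
  {B}: scan cost=300, card=300
  {A}: scan cost=80, card=80
  {AB}: card=1200; try (A,hash)→1720, (A,nl_idx)→3600, (B,merge)→3720, (A,merge)→3940, (B,hash)→5560, (B,nl)→24080 …(+1); best=1720 via (A,hash)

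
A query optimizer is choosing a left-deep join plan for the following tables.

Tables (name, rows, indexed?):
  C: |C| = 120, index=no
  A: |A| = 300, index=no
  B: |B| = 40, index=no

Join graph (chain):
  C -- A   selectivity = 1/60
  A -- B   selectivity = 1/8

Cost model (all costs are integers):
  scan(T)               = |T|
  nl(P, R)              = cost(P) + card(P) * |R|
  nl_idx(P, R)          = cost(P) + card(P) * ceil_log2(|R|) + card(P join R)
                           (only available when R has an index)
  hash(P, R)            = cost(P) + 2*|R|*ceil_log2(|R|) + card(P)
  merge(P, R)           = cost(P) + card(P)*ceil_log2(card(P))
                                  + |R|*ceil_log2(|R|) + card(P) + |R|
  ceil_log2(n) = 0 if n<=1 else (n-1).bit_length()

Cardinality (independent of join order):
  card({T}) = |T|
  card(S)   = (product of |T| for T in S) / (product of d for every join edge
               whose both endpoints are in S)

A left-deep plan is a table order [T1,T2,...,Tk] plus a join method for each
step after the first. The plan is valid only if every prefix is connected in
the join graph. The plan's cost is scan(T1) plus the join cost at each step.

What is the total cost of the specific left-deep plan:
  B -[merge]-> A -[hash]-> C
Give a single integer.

6500

step 1: scan B: cost=40, card=40
step 2: join A via merge
    card(P join A) = 40*300/(8) = 1500
    cost = 40 + 40*6 + 300*9 + 40 + 300 = 3320
step 3: join C via hash
    card(P join C) = 1500*120/(60) = 3000
    cost = 3320 + 2*120*7 + 1500 = 6500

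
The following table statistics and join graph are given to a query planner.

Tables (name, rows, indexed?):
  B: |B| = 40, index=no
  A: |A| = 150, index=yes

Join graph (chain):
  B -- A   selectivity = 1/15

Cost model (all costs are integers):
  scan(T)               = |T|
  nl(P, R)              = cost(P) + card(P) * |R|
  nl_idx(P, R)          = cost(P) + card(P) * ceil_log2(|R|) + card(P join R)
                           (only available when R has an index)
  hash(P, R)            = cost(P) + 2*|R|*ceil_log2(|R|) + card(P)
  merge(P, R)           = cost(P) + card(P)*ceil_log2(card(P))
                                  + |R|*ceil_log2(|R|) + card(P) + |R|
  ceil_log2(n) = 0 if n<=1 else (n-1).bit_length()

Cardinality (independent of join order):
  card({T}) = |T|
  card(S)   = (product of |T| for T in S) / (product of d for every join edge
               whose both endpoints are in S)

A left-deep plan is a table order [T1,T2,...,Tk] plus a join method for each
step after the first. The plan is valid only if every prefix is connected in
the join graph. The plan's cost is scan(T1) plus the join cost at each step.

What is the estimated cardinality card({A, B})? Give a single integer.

400

Tables in S: A(150), B(40)
Edges inside S: B-A(d=15)
numerator = 150 * 40 = 6000
denominator = 15 = 15
card(S) = 6000 / 15 = 400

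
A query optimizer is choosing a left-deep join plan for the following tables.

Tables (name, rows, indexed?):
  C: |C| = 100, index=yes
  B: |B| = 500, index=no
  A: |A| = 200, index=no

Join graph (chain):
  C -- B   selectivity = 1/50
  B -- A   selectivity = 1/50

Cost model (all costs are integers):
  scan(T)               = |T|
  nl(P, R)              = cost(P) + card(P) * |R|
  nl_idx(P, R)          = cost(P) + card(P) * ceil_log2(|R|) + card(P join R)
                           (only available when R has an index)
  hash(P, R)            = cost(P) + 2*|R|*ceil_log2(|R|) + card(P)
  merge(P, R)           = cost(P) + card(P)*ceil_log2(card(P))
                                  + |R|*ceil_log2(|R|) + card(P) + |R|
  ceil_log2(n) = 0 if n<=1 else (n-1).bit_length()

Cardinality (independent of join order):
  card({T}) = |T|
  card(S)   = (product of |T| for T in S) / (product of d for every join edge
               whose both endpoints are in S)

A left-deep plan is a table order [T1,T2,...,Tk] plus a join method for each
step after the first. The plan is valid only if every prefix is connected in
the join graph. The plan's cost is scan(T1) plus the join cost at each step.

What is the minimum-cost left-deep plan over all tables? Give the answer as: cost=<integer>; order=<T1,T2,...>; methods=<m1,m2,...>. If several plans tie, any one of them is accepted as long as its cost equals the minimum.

cost=6600; order=B,C,A; methods=hash,hash

Selinger DP (subsets sized 1..n):
  {C}: scan cost=100, card=100
  {B}: scan cost=500, card=500
  {A}: scan cost=200, card=200
  {BC}: card=1000; try (C,hash)→2400, (C,nl_idx)→5000, (B,merge)→5900, (C,merge)→6300, (B,hash)→9200, (B,nl)→50100 …(+1); best=2400 via (C,hash)
  {AB}: card=2000; try (A,hash)→4200, (B,merge)→7000, (A,merge)→7300, (B,hash)→9400, (B,nl)→100200, (A,nl)→100500; best=4200 via (A,hash)
  {ABC}: card=4000; try (A,hash)→6600, (C,hash)→7600, (A,merge)→15200, (C,nl_idx)→22200, (C,merge)→29000, (A,nl)→202400 …(+1); best=6600 via (A,hash)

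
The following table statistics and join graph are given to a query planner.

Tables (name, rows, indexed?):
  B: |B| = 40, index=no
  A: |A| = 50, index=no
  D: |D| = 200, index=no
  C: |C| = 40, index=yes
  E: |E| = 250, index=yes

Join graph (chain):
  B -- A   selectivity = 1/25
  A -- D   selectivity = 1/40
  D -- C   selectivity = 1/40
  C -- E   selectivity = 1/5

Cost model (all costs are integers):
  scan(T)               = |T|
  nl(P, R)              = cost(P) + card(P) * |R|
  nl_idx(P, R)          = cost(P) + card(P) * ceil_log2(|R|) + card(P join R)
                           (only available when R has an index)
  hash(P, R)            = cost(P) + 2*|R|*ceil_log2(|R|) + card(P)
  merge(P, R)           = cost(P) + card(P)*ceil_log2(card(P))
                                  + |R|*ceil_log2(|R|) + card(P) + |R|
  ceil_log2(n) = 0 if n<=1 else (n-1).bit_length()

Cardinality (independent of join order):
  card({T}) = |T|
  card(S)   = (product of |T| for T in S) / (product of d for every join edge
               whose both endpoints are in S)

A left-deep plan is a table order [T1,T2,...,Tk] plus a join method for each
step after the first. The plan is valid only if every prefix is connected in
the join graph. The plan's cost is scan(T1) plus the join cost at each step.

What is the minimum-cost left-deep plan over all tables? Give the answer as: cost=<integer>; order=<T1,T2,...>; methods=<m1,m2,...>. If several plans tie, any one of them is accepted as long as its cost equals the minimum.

Selinger DP (subsets sized 1..n):
  {B}: scan cost=40, card=40
  {A}: scan cost=50, card=50
  {D}: scan cost=200, card=200
  {C}: scan cost=40, card=40
  {E}: scan cost=250, card=250
  {AB}: card=80; try (B,hash)→580, (A,merge)→670, (B,merge)→680, (A,hash)→680, (A,nl)→2040, (B,nl)→2050; best=580 via (B,hash)
  {AD}: card=250; try (A,hash)→1000, (D,merge)→2200, (A,merge)→2350, (D,hash)→3300, (D,nl)→10050, (A,nl)→10200; best=1000 via (A,hash)
  {CD}: card=200; try (C,hash)→880, (C,nl_idx)→1600, (D,merge)→2120, (C,merge)→2280, (D,hash)→3280, (D,nl)→8040 …(+1); best=880 via (C,hash)
  {CE}: card=2000; try (C,hash)→980, (E,nl_idx)→2360, (E,merge)→2570, (C,merge)→2780, (C,nl_idx)→3750, (E,hash)→4080 …(+2); best=980 via (C,hash)
  {ABD}: card=400; try (B,hash)→1730, (D,merge)→3020, (B,merge)→3530, (D,hash)→3860, (B,nl)→11000, (D,nl)→16580; best=1730 via (B,hash)
  {ACD}: card=250; try (A,hash)→1680, (C,hash)→1730, (C,nl_idx)→2750, (A,merge)→3030, (C,merge)→3530, (A,nl)→10880 …(+1); best=1680 via (A,hash)
  {CDE}: card=10000; try (E,merge)→4930, (E,hash)→5080, (D,hash)→6180, (E,nl_idx)→12480, (D,merge)→26780, (E,nl)→50880 …(+1); best=4930 via (E,merge)
  {ABCD}: card=400; try (B,hash)→2410, (C,hash)→2610, (B,merge)→4210, (C,nl_idx)→4530, (C,merge)→6010, (B,nl)→11680 …(+1); best=2410 via (B,hash)
  {ACDE}: card=12500; try (E,hash)→5930, (E,merge)→6180, (A,hash)→15530, (E,nl_idx)→16180, (E,nl)→64180, (A,merge)→155280 …(+1); best=5930 via (E,hash)
  {ABCDE}: card=20000; try (E,hash)→6810, (E,merge)→8660, (B,hash)→18910, (E,nl_idx)→25610, (E,nl)→102410, (B,merge)→193710 …(+1); best=6810 via (E,hash)

cost=6810; order=D,C,A,B,E; methods=hash,hash,hash,hash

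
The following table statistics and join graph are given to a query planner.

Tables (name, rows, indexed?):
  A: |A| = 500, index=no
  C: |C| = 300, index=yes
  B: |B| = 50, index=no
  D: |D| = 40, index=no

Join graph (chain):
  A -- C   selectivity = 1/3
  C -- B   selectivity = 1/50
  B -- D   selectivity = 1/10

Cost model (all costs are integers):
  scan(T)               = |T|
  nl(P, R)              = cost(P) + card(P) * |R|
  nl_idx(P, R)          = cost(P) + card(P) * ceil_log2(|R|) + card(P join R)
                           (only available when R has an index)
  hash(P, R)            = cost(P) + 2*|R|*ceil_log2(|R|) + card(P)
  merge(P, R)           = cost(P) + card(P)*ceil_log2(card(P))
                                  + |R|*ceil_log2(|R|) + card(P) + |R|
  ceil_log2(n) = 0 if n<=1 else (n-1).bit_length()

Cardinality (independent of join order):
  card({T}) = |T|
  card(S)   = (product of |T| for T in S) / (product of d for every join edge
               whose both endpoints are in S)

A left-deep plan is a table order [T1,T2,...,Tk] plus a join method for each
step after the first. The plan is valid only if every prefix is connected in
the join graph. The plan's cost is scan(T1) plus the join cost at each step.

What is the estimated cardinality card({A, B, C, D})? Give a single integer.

200000

Tables in S: A(500), B(50), C(300), D(40)
Edges inside S: A-C(d=3), C-B(d=50), B-D(d=10)
numerator = 500 * 50 * 300 * 40 = 300000000
denominator = 3 * 50 * 10 = 1500
card(S) = 300000000 / 1500 = 200000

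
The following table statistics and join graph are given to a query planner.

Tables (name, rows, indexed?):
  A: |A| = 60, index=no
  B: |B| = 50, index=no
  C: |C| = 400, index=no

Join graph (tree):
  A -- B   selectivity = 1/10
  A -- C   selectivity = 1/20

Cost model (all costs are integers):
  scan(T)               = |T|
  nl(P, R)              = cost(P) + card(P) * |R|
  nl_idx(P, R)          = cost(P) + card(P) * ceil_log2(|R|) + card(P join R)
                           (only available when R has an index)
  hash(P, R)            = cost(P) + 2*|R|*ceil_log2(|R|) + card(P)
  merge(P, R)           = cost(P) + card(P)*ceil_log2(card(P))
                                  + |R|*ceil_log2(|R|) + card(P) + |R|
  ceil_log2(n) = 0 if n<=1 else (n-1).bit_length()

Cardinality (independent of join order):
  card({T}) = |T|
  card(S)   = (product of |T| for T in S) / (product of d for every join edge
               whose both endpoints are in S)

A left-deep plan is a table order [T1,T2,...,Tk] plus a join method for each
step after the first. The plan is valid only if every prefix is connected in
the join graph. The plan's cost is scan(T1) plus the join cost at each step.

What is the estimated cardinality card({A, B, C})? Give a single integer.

Tables in S: A(60), B(50), C(400)
Edges inside S: A-B(d=10), A-C(d=20)
numerator = 60 * 50 * 400 = 1200000
denominator = 10 * 20 = 200
card(S) = 1200000 / 200 = 6000

6000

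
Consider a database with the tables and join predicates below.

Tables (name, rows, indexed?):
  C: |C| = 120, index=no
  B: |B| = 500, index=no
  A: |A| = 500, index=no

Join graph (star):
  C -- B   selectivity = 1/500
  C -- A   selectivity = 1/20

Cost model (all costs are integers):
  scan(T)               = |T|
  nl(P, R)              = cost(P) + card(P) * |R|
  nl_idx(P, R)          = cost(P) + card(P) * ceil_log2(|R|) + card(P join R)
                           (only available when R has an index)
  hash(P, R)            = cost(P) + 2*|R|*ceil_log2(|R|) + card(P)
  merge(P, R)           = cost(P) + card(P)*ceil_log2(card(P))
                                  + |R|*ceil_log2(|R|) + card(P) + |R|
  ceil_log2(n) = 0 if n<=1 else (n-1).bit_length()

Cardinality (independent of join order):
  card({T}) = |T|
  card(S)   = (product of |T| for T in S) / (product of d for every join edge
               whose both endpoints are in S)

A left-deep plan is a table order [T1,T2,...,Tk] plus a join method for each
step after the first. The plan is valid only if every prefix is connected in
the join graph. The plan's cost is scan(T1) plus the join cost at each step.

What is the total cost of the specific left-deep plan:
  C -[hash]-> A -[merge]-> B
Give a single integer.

53240

step 1: scan C: cost=120, card=120
step 2: join A via hash
    card(P join A) = 120*500/(20) = 3000
    cost = 120 + 2*500*9 + 120 = 9240
step 3: join B via merge
    card(P join B) = 3000*500/(500) = 3000
    cost = 9240 + 3000*12 + 500*9 + 3000 + 500 = 53240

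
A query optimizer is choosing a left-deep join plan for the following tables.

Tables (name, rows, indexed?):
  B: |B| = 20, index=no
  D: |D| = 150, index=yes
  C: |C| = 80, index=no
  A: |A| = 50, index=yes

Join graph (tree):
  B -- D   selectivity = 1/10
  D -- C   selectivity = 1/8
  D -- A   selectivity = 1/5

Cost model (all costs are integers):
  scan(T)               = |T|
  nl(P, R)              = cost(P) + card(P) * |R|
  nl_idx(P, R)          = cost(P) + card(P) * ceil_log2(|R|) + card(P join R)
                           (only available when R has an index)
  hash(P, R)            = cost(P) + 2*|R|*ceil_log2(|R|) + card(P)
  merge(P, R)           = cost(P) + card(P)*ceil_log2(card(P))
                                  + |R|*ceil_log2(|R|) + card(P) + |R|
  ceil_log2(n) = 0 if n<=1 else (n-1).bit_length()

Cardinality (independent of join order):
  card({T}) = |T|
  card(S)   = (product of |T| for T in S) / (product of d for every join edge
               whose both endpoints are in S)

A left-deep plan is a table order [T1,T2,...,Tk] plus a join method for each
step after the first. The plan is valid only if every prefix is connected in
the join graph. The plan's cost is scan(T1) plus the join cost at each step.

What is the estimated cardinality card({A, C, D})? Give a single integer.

Tables in S: A(50), C(80), D(150)
Edges inside S: D-C(d=8), D-A(d=5)
numerator = 50 * 80 * 150 = 600000
denominator = 8 * 5 = 40
card(S) = 600000 / 40 = 15000

15000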